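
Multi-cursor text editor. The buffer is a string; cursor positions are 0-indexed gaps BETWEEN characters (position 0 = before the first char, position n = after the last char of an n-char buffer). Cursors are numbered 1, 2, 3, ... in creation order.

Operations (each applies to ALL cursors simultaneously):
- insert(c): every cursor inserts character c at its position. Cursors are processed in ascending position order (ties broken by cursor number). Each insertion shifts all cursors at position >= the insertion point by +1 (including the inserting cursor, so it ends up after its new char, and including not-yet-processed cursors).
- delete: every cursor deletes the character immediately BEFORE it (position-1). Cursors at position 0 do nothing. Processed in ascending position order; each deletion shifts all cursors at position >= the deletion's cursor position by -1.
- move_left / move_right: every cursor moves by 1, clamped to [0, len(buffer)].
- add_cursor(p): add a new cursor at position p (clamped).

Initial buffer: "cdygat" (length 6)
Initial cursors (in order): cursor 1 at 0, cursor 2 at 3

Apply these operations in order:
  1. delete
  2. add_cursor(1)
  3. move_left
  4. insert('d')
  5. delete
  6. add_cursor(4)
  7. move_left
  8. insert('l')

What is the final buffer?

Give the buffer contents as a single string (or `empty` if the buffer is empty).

Answer: lllcdglat

Derivation:
After op 1 (delete): buffer="cdgat" (len 5), cursors c1@0 c2@2, authorship .....
After op 2 (add_cursor(1)): buffer="cdgat" (len 5), cursors c1@0 c3@1 c2@2, authorship .....
After op 3 (move_left): buffer="cdgat" (len 5), cursors c1@0 c3@0 c2@1, authorship .....
After op 4 (insert('d')): buffer="ddcddgat" (len 8), cursors c1@2 c3@2 c2@4, authorship 13.2....
After op 5 (delete): buffer="cdgat" (len 5), cursors c1@0 c3@0 c2@1, authorship .....
After op 6 (add_cursor(4)): buffer="cdgat" (len 5), cursors c1@0 c3@0 c2@1 c4@4, authorship .....
After op 7 (move_left): buffer="cdgat" (len 5), cursors c1@0 c2@0 c3@0 c4@3, authorship .....
After op 8 (insert('l')): buffer="lllcdglat" (len 9), cursors c1@3 c2@3 c3@3 c4@7, authorship 123...4..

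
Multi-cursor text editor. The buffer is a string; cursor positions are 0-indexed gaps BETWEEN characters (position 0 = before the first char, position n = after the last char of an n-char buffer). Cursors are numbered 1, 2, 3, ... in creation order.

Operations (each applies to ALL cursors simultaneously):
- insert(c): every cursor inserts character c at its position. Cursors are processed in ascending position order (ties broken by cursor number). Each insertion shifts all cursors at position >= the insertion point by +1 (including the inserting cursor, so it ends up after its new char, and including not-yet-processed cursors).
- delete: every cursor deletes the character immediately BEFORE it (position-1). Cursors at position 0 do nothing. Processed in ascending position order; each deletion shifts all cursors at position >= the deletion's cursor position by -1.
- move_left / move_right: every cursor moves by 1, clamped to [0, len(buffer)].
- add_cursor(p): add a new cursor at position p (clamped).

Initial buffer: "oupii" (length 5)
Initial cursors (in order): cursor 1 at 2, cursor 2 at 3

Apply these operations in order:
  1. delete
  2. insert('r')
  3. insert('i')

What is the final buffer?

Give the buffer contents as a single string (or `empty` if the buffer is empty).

After op 1 (delete): buffer="oii" (len 3), cursors c1@1 c2@1, authorship ...
After op 2 (insert('r')): buffer="orrii" (len 5), cursors c1@3 c2@3, authorship .12..
After op 3 (insert('i')): buffer="orriiii" (len 7), cursors c1@5 c2@5, authorship .1212..

Answer: orriiii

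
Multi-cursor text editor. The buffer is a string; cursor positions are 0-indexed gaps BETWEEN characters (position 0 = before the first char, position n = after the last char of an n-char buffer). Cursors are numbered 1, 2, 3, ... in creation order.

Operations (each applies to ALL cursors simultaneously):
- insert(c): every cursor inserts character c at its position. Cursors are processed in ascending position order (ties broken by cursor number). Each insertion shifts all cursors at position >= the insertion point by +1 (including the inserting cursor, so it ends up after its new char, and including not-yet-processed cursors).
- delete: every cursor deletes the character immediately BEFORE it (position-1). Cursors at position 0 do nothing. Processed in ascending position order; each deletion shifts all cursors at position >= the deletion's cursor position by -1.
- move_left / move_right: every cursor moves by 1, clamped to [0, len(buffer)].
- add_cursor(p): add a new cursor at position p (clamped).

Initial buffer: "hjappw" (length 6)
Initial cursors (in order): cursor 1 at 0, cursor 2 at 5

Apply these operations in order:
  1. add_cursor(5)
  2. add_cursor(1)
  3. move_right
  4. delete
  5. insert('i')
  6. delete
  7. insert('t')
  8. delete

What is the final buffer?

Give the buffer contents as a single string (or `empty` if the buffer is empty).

After op 1 (add_cursor(5)): buffer="hjappw" (len 6), cursors c1@0 c2@5 c3@5, authorship ......
After op 2 (add_cursor(1)): buffer="hjappw" (len 6), cursors c1@0 c4@1 c2@5 c3@5, authorship ......
After op 3 (move_right): buffer="hjappw" (len 6), cursors c1@1 c4@2 c2@6 c3@6, authorship ......
After op 4 (delete): buffer="ap" (len 2), cursors c1@0 c4@0 c2@2 c3@2, authorship ..
After op 5 (insert('i')): buffer="iiapii" (len 6), cursors c1@2 c4@2 c2@6 c3@6, authorship 14..23
After op 6 (delete): buffer="ap" (len 2), cursors c1@0 c4@0 c2@2 c3@2, authorship ..
After op 7 (insert('t')): buffer="ttaptt" (len 6), cursors c1@2 c4@2 c2@6 c3@6, authorship 14..23
After op 8 (delete): buffer="ap" (len 2), cursors c1@0 c4@0 c2@2 c3@2, authorship ..

Answer: ap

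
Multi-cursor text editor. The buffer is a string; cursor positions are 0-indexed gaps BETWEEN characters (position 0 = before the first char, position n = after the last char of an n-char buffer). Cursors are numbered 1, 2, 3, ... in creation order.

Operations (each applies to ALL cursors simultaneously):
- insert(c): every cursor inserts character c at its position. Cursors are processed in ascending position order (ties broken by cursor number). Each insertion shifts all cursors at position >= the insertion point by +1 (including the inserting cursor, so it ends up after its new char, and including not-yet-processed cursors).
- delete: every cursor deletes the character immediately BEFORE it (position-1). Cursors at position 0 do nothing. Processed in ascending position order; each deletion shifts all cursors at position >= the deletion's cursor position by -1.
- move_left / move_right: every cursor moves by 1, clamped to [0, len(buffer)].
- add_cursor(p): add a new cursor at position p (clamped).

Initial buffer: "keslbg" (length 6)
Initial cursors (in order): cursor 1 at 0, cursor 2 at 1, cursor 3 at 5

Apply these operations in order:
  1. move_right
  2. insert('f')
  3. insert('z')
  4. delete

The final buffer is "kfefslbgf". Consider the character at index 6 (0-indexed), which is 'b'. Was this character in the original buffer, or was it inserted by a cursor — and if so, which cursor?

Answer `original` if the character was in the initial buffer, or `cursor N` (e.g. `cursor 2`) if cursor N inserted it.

Answer: original

Derivation:
After op 1 (move_right): buffer="keslbg" (len 6), cursors c1@1 c2@2 c3@6, authorship ......
After op 2 (insert('f')): buffer="kfefslbgf" (len 9), cursors c1@2 c2@4 c3@9, authorship .1.2....3
After op 3 (insert('z')): buffer="kfzefzslbgfz" (len 12), cursors c1@3 c2@6 c3@12, authorship .11.22....33
After op 4 (delete): buffer="kfefslbgf" (len 9), cursors c1@2 c2@4 c3@9, authorship .1.2....3
Authorship (.=original, N=cursor N): . 1 . 2 . . . . 3
Index 6: author = original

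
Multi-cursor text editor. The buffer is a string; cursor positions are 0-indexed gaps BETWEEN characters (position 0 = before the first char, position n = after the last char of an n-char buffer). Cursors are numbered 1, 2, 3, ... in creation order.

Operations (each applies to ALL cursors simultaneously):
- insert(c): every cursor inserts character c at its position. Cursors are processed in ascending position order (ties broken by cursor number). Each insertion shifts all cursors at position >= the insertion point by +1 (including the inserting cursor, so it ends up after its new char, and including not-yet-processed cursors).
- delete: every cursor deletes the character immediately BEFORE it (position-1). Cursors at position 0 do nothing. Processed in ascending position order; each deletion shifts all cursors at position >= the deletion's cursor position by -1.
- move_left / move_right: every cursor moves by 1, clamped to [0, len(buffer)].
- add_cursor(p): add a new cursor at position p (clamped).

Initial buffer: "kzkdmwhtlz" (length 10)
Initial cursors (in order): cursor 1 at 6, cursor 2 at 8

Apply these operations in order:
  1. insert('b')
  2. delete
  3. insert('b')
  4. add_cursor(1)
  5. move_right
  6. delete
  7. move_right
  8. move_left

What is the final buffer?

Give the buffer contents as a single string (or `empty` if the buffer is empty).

After op 1 (insert('b')): buffer="kzkdmwbhtblz" (len 12), cursors c1@7 c2@10, authorship ......1..2..
After op 2 (delete): buffer="kzkdmwhtlz" (len 10), cursors c1@6 c2@8, authorship ..........
After op 3 (insert('b')): buffer="kzkdmwbhtblz" (len 12), cursors c1@7 c2@10, authorship ......1..2..
After op 4 (add_cursor(1)): buffer="kzkdmwbhtblz" (len 12), cursors c3@1 c1@7 c2@10, authorship ......1..2..
After op 5 (move_right): buffer="kzkdmwbhtblz" (len 12), cursors c3@2 c1@8 c2@11, authorship ......1..2..
After op 6 (delete): buffer="kkdmwbtbz" (len 9), cursors c3@1 c1@6 c2@8, authorship .....1.2.
After op 7 (move_right): buffer="kkdmwbtbz" (len 9), cursors c3@2 c1@7 c2@9, authorship .....1.2.
After op 8 (move_left): buffer="kkdmwbtbz" (len 9), cursors c3@1 c1@6 c2@8, authorship .....1.2.

Answer: kkdmwbtbz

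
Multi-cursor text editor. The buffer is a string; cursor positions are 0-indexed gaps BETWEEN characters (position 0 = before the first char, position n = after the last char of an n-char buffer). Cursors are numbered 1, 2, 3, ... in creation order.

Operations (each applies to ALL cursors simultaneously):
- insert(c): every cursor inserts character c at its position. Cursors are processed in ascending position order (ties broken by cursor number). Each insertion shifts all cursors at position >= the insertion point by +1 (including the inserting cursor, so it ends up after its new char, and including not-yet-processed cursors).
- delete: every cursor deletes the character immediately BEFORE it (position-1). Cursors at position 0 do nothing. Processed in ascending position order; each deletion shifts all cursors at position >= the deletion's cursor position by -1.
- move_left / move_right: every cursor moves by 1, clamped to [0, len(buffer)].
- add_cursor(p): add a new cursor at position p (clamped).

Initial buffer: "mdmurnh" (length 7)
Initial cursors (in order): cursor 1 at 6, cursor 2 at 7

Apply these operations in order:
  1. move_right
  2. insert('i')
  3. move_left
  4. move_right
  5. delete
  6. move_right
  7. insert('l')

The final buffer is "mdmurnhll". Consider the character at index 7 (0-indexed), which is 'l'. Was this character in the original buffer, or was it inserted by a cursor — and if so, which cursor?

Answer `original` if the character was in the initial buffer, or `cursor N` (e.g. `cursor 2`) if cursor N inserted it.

Answer: cursor 1

Derivation:
After op 1 (move_right): buffer="mdmurnh" (len 7), cursors c1@7 c2@7, authorship .......
After op 2 (insert('i')): buffer="mdmurnhii" (len 9), cursors c1@9 c2@9, authorship .......12
After op 3 (move_left): buffer="mdmurnhii" (len 9), cursors c1@8 c2@8, authorship .......12
After op 4 (move_right): buffer="mdmurnhii" (len 9), cursors c1@9 c2@9, authorship .......12
After op 5 (delete): buffer="mdmurnh" (len 7), cursors c1@7 c2@7, authorship .......
After op 6 (move_right): buffer="mdmurnh" (len 7), cursors c1@7 c2@7, authorship .......
After op 7 (insert('l')): buffer="mdmurnhll" (len 9), cursors c1@9 c2@9, authorship .......12
Authorship (.=original, N=cursor N): . . . . . . . 1 2
Index 7: author = 1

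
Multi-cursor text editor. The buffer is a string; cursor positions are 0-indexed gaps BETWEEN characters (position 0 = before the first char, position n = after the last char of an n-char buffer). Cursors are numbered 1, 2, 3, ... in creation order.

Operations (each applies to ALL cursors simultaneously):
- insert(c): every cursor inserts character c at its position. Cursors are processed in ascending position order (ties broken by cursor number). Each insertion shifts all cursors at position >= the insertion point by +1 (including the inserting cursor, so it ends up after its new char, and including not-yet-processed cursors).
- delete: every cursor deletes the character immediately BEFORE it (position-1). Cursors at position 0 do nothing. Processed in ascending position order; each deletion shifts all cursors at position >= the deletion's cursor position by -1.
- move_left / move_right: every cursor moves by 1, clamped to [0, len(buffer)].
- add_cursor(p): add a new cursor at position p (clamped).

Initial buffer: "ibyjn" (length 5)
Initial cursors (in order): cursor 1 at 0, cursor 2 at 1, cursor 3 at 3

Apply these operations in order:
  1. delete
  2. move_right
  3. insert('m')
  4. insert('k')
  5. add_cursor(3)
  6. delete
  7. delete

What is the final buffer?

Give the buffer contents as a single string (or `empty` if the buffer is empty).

Answer: jn

Derivation:
After op 1 (delete): buffer="bjn" (len 3), cursors c1@0 c2@0 c3@1, authorship ...
After op 2 (move_right): buffer="bjn" (len 3), cursors c1@1 c2@1 c3@2, authorship ...
After op 3 (insert('m')): buffer="bmmjmn" (len 6), cursors c1@3 c2@3 c3@5, authorship .12.3.
After op 4 (insert('k')): buffer="bmmkkjmkn" (len 9), cursors c1@5 c2@5 c3@8, authorship .1212.33.
After op 5 (add_cursor(3)): buffer="bmmkkjmkn" (len 9), cursors c4@3 c1@5 c2@5 c3@8, authorship .1212.33.
After op 6 (delete): buffer="bmjmn" (len 5), cursors c1@2 c2@2 c4@2 c3@4, authorship .1.3.
After op 7 (delete): buffer="jn" (len 2), cursors c1@0 c2@0 c4@0 c3@1, authorship ..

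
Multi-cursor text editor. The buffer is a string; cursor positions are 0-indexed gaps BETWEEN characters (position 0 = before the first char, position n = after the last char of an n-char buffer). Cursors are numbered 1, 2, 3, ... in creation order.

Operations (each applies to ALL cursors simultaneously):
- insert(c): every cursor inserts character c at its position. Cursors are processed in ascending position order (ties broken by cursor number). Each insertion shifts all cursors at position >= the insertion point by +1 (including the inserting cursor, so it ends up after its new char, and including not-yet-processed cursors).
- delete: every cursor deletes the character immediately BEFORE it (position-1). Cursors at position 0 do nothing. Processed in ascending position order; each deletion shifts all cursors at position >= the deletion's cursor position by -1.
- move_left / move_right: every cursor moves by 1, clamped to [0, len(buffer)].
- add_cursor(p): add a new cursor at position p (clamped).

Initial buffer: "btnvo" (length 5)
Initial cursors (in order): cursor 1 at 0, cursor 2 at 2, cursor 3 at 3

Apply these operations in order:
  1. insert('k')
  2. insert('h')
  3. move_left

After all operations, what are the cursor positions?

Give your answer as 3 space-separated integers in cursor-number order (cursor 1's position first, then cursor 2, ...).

After op 1 (insert('k')): buffer="kbtknkvo" (len 8), cursors c1@1 c2@4 c3@6, authorship 1..2.3..
After op 2 (insert('h')): buffer="khbtkhnkhvo" (len 11), cursors c1@2 c2@6 c3@9, authorship 11..22.33..
After op 3 (move_left): buffer="khbtkhnkhvo" (len 11), cursors c1@1 c2@5 c3@8, authorship 11..22.33..

Answer: 1 5 8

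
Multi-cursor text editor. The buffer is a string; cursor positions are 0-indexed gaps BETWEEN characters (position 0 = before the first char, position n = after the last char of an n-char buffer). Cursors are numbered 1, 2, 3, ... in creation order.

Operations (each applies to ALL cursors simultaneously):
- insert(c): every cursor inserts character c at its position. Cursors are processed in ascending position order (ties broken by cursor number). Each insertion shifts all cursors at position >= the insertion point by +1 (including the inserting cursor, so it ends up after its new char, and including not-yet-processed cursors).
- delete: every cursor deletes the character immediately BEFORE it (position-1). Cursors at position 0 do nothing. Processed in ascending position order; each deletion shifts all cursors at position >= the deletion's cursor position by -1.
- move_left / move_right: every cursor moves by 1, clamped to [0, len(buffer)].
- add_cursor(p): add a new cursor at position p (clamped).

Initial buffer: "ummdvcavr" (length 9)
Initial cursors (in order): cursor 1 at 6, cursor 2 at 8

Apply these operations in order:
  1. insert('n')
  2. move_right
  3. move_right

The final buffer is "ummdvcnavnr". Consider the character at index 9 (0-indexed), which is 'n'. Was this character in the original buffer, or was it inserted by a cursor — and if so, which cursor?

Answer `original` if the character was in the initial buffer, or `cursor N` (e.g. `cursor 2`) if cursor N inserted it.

Answer: cursor 2

Derivation:
After op 1 (insert('n')): buffer="ummdvcnavnr" (len 11), cursors c1@7 c2@10, authorship ......1..2.
After op 2 (move_right): buffer="ummdvcnavnr" (len 11), cursors c1@8 c2@11, authorship ......1..2.
After op 3 (move_right): buffer="ummdvcnavnr" (len 11), cursors c1@9 c2@11, authorship ......1..2.
Authorship (.=original, N=cursor N): . . . . . . 1 . . 2 .
Index 9: author = 2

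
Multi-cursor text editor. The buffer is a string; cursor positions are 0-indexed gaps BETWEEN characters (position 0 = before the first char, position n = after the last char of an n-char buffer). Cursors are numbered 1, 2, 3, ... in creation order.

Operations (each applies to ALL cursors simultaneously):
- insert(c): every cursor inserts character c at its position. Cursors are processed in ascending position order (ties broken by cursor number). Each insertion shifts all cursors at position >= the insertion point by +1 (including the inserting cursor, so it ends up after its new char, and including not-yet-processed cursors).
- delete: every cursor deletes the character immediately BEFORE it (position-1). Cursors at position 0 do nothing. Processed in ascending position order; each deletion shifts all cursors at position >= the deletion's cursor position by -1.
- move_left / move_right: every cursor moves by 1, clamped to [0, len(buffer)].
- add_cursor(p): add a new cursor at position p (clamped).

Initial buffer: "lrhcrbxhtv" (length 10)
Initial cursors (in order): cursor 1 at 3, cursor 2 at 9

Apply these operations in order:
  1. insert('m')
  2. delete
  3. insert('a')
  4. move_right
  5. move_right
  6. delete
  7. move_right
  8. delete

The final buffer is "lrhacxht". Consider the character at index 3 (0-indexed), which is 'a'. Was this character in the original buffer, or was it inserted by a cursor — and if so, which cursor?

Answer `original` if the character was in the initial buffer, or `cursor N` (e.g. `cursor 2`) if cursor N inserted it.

Answer: cursor 1

Derivation:
After op 1 (insert('m')): buffer="lrhmcrbxhtmv" (len 12), cursors c1@4 c2@11, authorship ...1......2.
After op 2 (delete): buffer="lrhcrbxhtv" (len 10), cursors c1@3 c2@9, authorship ..........
After op 3 (insert('a')): buffer="lrhacrbxhtav" (len 12), cursors c1@4 c2@11, authorship ...1......2.
After op 4 (move_right): buffer="lrhacrbxhtav" (len 12), cursors c1@5 c2@12, authorship ...1......2.
After op 5 (move_right): buffer="lrhacrbxhtav" (len 12), cursors c1@6 c2@12, authorship ...1......2.
After op 6 (delete): buffer="lrhacbxhta" (len 10), cursors c1@5 c2@10, authorship ...1.....2
After op 7 (move_right): buffer="lrhacbxhta" (len 10), cursors c1@6 c2@10, authorship ...1.....2
After op 8 (delete): buffer="lrhacxht" (len 8), cursors c1@5 c2@8, authorship ...1....
Authorship (.=original, N=cursor N): . . . 1 . . . .
Index 3: author = 1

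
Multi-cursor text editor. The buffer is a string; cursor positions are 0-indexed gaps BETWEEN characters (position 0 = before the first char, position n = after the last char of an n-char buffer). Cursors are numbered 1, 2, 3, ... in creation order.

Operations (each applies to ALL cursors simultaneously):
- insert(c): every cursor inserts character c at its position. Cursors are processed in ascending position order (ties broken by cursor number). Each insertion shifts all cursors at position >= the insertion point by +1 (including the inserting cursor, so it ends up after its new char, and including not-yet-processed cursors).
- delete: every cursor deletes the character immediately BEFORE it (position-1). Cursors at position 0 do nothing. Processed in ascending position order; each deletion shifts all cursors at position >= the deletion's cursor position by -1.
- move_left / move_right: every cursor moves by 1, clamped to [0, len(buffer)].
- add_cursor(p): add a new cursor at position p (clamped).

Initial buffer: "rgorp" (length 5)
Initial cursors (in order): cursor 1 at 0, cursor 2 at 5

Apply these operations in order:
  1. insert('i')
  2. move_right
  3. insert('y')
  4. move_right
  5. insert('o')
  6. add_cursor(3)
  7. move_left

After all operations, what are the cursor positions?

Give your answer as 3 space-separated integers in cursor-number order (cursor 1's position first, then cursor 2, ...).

Answer: 4 10 2

Derivation:
After op 1 (insert('i')): buffer="irgorpi" (len 7), cursors c1@1 c2@7, authorship 1.....2
After op 2 (move_right): buffer="irgorpi" (len 7), cursors c1@2 c2@7, authorship 1.....2
After op 3 (insert('y')): buffer="irygorpiy" (len 9), cursors c1@3 c2@9, authorship 1.1....22
After op 4 (move_right): buffer="irygorpiy" (len 9), cursors c1@4 c2@9, authorship 1.1....22
After op 5 (insert('o')): buffer="irygoorpiyo" (len 11), cursors c1@5 c2@11, authorship 1.1.1...222
After op 6 (add_cursor(3)): buffer="irygoorpiyo" (len 11), cursors c3@3 c1@5 c2@11, authorship 1.1.1...222
After op 7 (move_left): buffer="irygoorpiyo" (len 11), cursors c3@2 c1@4 c2@10, authorship 1.1.1...222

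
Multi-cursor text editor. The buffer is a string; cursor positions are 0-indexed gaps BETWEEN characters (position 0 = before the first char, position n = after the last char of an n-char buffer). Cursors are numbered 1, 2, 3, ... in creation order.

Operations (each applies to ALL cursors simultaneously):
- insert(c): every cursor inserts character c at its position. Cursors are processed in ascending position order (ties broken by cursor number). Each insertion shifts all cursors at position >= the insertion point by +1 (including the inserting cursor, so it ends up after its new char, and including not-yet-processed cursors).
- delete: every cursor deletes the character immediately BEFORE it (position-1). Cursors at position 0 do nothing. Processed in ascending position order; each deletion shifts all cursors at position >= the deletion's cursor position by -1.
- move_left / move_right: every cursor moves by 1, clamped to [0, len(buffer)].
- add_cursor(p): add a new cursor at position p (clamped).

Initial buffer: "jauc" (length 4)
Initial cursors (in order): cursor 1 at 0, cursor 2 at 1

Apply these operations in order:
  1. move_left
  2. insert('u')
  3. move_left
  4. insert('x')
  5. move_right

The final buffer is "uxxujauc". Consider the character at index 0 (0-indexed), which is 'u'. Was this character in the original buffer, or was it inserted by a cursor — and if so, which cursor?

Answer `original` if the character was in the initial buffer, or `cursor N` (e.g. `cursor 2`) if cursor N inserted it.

After op 1 (move_left): buffer="jauc" (len 4), cursors c1@0 c2@0, authorship ....
After op 2 (insert('u')): buffer="uujauc" (len 6), cursors c1@2 c2@2, authorship 12....
After op 3 (move_left): buffer="uujauc" (len 6), cursors c1@1 c2@1, authorship 12....
After op 4 (insert('x')): buffer="uxxujauc" (len 8), cursors c1@3 c2@3, authorship 1122....
After op 5 (move_right): buffer="uxxujauc" (len 8), cursors c1@4 c2@4, authorship 1122....
Authorship (.=original, N=cursor N): 1 1 2 2 . . . .
Index 0: author = 1

Answer: cursor 1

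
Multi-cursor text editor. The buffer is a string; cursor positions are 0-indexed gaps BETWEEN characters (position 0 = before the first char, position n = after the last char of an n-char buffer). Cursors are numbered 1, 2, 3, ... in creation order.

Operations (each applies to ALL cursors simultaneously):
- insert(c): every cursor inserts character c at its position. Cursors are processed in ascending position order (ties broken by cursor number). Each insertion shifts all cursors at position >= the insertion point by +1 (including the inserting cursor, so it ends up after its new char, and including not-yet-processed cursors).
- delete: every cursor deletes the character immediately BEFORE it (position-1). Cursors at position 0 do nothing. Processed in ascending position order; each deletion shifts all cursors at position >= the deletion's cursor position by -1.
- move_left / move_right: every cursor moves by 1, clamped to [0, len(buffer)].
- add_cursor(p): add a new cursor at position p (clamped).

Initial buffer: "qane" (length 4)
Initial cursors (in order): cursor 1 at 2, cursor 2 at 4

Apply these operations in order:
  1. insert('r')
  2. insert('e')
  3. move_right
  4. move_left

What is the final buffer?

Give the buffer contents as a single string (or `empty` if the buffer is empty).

After op 1 (insert('r')): buffer="qarner" (len 6), cursors c1@3 c2@6, authorship ..1..2
After op 2 (insert('e')): buffer="qarenere" (len 8), cursors c1@4 c2@8, authorship ..11..22
After op 3 (move_right): buffer="qarenere" (len 8), cursors c1@5 c2@8, authorship ..11..22
After op 4 (move_left): buffer="qarenere" (len 8), cursors c1@4 c2@7, authorship ..11..22

Answer: qarenere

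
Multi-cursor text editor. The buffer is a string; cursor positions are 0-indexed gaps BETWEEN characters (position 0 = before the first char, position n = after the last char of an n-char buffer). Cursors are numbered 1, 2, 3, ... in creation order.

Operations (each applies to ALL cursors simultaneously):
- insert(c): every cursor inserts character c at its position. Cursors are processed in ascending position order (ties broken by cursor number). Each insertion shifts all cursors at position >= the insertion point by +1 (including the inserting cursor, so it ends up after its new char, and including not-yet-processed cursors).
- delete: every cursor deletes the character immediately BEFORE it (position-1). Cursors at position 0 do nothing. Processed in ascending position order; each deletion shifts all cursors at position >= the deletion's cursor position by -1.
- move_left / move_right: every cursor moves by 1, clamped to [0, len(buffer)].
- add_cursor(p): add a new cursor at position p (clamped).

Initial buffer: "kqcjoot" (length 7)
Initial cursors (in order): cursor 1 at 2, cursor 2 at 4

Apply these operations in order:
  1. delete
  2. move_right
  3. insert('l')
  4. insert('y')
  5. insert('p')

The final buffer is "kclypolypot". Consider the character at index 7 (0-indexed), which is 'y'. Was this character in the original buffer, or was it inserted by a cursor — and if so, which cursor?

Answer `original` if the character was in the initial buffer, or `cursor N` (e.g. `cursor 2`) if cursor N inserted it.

Answer: cursor 2

Derivation:
After op 1 (delete): buffer="kcoot" (len 5), cursors c1@1 c2@2, authorship .....
After op 2 (move_right): buffer="kcoot" (len 5), cursors c1@2 c2@3, authorship .....
After op 3 (insert('l')): buffer="kclolot" (len 7), cursors c1@3 c2@5, authorship ..1.2..
After op 4 (insert('y')): buffer="kclyolyot" (len 9), cursors c1@4 c2@7, authorship ..11.22..
After op 5 (insert('p')): buffer="kclypolypot" (len 11), cursors c1@5 c2@9, authorship ..111.222..
Authorship (.=original, N=cursor N): . . 1 1 1 . 2 2 2 . .
Index 7: author = 2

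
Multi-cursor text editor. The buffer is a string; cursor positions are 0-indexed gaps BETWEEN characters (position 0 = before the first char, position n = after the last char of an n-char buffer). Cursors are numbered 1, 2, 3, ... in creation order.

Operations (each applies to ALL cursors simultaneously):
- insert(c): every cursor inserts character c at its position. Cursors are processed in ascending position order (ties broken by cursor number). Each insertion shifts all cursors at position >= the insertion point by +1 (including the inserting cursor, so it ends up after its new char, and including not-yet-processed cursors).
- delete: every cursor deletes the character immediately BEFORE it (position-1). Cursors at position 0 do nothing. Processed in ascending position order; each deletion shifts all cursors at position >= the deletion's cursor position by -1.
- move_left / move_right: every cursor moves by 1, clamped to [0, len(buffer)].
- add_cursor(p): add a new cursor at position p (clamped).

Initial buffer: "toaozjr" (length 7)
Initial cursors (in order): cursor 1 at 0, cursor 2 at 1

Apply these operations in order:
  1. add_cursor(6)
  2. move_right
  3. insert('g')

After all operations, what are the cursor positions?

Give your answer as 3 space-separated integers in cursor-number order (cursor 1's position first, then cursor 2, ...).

After op 1 (add_cursor(6)): buffer="toaozjr" (len 7), cursors c1@0 c2@1 c3@6, authorship .......
After op 2 (move_right): buffer="toaozjr" (len 7), cursors c1@1 c2@2 c3@7, authorship .......
After op 3 (insert('g')): buffer="tgogaozjrg" (len 10), cursors c1@2 c2@4 c3@10, authorship .1.2.....3

Answer: 2 4 10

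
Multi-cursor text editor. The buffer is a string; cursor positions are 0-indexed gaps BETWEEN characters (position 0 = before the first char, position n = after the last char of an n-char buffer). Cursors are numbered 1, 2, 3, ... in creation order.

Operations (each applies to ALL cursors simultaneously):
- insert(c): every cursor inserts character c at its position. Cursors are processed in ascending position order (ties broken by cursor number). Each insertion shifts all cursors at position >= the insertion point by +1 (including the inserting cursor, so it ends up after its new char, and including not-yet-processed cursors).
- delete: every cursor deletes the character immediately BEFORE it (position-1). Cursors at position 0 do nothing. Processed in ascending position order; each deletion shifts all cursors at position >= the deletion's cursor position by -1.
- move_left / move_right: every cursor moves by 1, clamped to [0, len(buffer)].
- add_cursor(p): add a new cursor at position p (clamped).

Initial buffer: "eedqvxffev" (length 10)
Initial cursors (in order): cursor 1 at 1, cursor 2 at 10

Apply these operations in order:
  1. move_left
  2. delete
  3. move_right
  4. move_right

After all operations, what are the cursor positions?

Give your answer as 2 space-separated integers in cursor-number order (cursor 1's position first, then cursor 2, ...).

After op 1 (move_left): buffer="eedqvxffev" (len 10), cursors c1@0 c2@9, authorship ..........
After op 2 (delete): buffer="eedqvxffv" (len 9), cursors c1@0 c2@8, authorship .........
After op 3 (move_right): buffer="eedqvxffv" (len 9), cursors c1@1 c2@9, authorship .........
After op 4 (move_right): buffer="eedqvxffv" (len 9), cursors c1@2 c2@9, authorship .........

Answer: 2 9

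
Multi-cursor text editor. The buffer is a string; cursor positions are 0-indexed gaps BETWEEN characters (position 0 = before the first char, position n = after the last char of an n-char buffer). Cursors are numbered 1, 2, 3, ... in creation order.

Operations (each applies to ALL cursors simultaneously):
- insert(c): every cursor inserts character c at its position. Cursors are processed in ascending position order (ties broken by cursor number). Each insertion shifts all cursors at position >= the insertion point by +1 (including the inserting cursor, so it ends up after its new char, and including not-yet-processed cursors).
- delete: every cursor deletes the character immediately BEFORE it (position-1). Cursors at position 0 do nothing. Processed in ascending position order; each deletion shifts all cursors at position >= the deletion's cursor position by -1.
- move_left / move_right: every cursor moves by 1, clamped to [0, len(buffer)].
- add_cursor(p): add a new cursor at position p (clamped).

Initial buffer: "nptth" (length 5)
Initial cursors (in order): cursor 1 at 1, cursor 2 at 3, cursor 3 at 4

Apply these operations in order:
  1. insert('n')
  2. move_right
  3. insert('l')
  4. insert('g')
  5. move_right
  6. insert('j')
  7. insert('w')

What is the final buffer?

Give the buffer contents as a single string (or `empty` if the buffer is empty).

Answer: nnplgtjwntlgnjwhlgjw

Derivation:
After op 1 (insert('n')): buffer="nnptntnh" (len 8), cursors c1@2 c2@5 c3@7, authorship .1..2.3.
After op 2 (move_right): buffer="nnptntnh" (len 8), cursors c1@3 c2@6 c3@8, authorship .1..2.3.
After op 3 (insert('l')): buffer="nnpltntlnhl" (len 11), cursors c1@4 c2@8 c3@11, authorship .1.1.2.23.3
After op 4 (insert('g')): buffer="nnplgtntlgnhlg" (len 14), cursors c1@5 c2@10 c3@14, authorship .1.11.2.223.33
After op 5 (move_right): buffer="nnplgtntlgnhlg" (len 14), cursors c1@6 c2@11 c3@14, authorship .1.11.2.223.33
After op 6 (insert('j')): buffer="nnplgtjntlgnjhlgj" (len 17), cursors c1@7 c2@13 c3@17, authorship .1.11.12.2232.333
After op 7 (insert('w')): buffer="nnplgtjwntlgnjwhlgjw" (len 20), cursors c1@8 c2@15 c3@20, authorship .1.11.112.22322.3333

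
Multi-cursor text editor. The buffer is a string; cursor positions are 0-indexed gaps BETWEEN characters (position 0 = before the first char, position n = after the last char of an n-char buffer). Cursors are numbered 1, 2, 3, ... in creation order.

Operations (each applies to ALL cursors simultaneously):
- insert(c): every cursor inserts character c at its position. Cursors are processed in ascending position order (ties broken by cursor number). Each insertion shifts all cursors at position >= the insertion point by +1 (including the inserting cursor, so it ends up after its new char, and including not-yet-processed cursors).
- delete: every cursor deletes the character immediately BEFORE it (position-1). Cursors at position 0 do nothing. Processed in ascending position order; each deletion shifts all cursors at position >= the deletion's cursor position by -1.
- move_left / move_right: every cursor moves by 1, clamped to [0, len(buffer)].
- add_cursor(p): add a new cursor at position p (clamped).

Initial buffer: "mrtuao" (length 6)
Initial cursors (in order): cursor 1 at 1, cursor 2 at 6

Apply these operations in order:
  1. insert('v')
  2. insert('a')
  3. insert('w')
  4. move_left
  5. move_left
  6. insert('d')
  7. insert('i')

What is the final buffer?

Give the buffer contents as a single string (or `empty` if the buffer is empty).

After op 1 (insert('v')): buffer="mvrtuaov" (len 8), cursors c1@2 c2@8, authorship .1.....2
After op 2 (insert('a')): buffer="mvartuaova" (len 10), cursors c1@3 c2@10, authorship .11.....22
After op 3 (insert('w')): buffer="mvawrtuaovaw" (len 12), cursors c1@4 c2@12, authorship .111.....222
After op 4 (move_left): buffer="mvawrtuaovaw" (len 12), cursors c1@3 c2@11, authorship .111.....222
After op 5 (move_left): buffer="mvawrtuaovaw" (len 12), cursors c1@2 c2@10, authorship .111.....222
After op 6 (insert('d')): buffer="mvdawrtuaovdaw" (len 14), cursors c1@3 c2@12, authorship .1111.....2222
After op 7 (insert('i')): buffer="mvdiawrtuaovdiaw" (len 16), cursors c1@4 c2@14, authorship .11111.....22222

Answer: mvdiawrtuaovdiaw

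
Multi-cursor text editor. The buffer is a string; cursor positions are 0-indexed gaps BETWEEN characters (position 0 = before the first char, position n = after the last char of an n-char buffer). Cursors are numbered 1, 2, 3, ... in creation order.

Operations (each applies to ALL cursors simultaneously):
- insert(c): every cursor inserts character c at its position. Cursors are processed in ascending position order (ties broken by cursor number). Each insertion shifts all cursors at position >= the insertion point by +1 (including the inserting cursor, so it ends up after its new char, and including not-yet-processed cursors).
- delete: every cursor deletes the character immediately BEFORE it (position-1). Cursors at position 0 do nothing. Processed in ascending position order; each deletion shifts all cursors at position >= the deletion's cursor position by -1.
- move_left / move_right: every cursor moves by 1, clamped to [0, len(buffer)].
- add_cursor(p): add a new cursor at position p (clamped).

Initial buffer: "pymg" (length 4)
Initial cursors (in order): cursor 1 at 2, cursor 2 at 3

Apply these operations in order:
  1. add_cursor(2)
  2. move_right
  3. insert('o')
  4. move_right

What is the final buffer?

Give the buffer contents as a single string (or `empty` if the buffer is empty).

After op 1 (add_cursor(2)): buffer="pymg" (len 4), cursors c1@2 c3@2 c2@3, authorship ....
After op 2 (move_right): buffer="pymg" (len 4), cursors c1@3 c3@3 c2@4, authorship ....
After op 3 (insert('o')): buffer="pymoogo" (len 7), cursors c1@5 c3@5 c2@7, authorship ...13.2
After op 4 (move_right): buffer="pymoogo" (len 7), cursors c1@6 c3@6 c2@7, authorship ...13.2

Answer: pymoogo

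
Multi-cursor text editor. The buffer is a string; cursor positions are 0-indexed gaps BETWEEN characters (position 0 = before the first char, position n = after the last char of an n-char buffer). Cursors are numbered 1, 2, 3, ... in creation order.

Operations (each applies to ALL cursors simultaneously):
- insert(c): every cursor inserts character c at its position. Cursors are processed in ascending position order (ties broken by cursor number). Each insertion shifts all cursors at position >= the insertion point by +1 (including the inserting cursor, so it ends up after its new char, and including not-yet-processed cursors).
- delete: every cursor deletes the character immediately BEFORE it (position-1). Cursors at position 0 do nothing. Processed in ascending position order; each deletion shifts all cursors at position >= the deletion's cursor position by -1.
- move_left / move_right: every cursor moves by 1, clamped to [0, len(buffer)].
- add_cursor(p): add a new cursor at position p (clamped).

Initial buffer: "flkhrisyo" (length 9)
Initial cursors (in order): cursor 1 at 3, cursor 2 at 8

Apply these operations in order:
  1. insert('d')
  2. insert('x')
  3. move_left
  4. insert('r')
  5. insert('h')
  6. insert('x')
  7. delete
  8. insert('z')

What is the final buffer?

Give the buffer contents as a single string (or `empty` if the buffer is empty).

Answer: flkdrhzxhrisydrhzxo

Derivation:
After op 1 (insert('d')): buffer="flkdhrisydo" (len 11), cursors c1@4 c2@10, authorship ...1.....2.
After op 2 (insert('x')): buffer="flkdxhrisydxo" (len 13), cursors c1@5 c2@12, authorship ...11.....22.
After op 3 (move_left): buffer="flkdxhrisydxo" (len 13), cursors c1@4 c2@11, authorship ...11.....22.
After op 4 (insert('r')): buffer="flkdrxhrisydrxo" (len 15), cursors c1@5 c2@13, authorship ...111.....222.
After op 5 (insert('h')): buffer="flkdrhxhrisydrhxo" (len 17), cursors c1@6 c2@15, authorship ...1111.....2222.
After op 6 (insert('x')): buffer="flkdrhxxhrisydrhxxo" (len 19), cursors c1@7 c2@17, authorship ...11111.....22222.
After op 7 (delete): buffer="flkdrhxhrisydrhxo" (len 17), cursors c1@6 c2@15, authorship ...1111.....2222.
After op 8 (insert('z')): buffer="flkdrhzxhrisydrhzxo" (len 19), cursors c1@7 c2@17, authorship ...11111.....22222.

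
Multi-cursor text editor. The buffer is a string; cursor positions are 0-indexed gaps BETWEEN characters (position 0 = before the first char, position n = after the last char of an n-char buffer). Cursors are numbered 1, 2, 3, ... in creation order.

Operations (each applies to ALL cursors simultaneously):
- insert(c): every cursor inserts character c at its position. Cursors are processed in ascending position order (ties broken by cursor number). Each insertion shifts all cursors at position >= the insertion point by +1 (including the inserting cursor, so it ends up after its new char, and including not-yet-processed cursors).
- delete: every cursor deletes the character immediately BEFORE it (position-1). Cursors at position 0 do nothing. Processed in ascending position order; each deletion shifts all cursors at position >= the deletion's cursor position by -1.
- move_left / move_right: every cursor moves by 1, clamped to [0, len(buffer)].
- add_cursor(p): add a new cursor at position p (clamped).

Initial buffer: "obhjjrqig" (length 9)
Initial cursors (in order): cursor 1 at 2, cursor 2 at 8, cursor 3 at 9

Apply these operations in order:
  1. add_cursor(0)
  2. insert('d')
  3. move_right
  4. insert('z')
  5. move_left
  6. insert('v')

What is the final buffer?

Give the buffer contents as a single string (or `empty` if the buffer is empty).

Answer: dovzbdhvzjjrqidgvzdvz

Derivation:
After op 1 (add_cursor(0)): buffer="obhjjrqig" (len 9), cursors c4@0 c1@2 c2@8 c3@9, authorship .........
After op 2 (insert('d')): buffer="dobdhjjrqidgd" (len 13), cursors c4@1 c1@4 c2@11 c3@13, authorship 4..1......2.3
After op 3 (move_right): buffer="dobdhjjrqidgd" (len 13), cursors c4@2 c1@5 c2@12 c3@13, authorship 4..1......2.3
After op 4 (insert('z')): buffer="dozbdhzjjrqidgzdz" (len 17), cursors c4@3 c1@7 c2@15 c3@17, authorship 4.4.1.1.....2.233
After op 5 (move_left): buffer="dozbdhzjjrqidgzdz" (len 17), cursors c4@2 c1@6 c2@14 c3@16, authorship 4.4.1.1.....2.233
After op 6 (insert('v')): buffer="dovzbdhvzjjrqidgvzdvz" (len 21), cursors c4@3 c1@8 c2@17 c3@20, authorship 4.44.1.11.....2.22333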